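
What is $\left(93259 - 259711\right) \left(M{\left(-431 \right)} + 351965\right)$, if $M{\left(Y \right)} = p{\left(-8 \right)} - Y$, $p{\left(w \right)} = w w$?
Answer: $-58667671920$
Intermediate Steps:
$p{\left(w \right)} = w^{2}$
$M{\left(Y \right)} = 64 - Y$ ($M{\left(Y \right)} = \left(-8\right)^{2} - Y = 64 - Y$)
$\left(93259 - 259711\right) \left(M{\left(-431 \right)} + 351965\right) = \left(93259 - 259711\right) \left(\left(64 - -431\right) + 351965\right) = - 166452 \left(\left(64 + 431\right) + 351965\right) = - 166452 \left(495 + 351965\right) = \left(-166452\right) 352460 = -58667671920$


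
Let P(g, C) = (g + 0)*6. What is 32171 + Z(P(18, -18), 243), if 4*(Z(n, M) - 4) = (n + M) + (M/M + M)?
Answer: 129295/4 ≈ 32324.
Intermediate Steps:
P(g, C) = 6*g (P(g, C) = g*6 = 6*g)
Z(n, M) = 17/4 + M/2 + n/4 (Z(n, M) = 4 + ((n + M) + (M/M + M))/4 = 4 + ((M + n) + (1 + M))/4 = 4 + (1 + n + 2*M)/4 = 4 + (1/4 + M/2 + n/4) = 17/4 + M/2 + n/4)
32171 + Z(P(18, -18), 243) = 32171 + (17/4 + (1/2)*243 + (6*18)/4) = 32171 + (17/4 + 243/2 + (1/4)*108) = 32171 + (17/4 + 243/2 + 27) = 32171 + 611/4 = 129295/4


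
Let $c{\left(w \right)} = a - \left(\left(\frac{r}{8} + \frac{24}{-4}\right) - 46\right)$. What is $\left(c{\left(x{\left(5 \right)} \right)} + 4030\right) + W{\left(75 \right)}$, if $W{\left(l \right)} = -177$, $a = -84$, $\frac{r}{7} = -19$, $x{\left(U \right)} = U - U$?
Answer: $\frac{30701}{8} \approx 3837.6$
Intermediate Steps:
$x{\left(U \right)} = 0$
$r = -133$ ($r = 7 \left(-19\right) = -133$)
$c{\left(w \right)} = - \frac{123}{8}$ ($c{\left(w \right)} = -84 - \left(\left(- \frac{133}{8} + \frac{24}{-4}\right) - 46\right) = -84 - \left(\left(\left(-133\right) \frac{1}{8} + 24 \left(- \frac{1}{4}\right)\right) - 46\right) = -84 - \left(\left(- \frac{133}{8} - 6\right) - 46\right) = -84 - \left(- \frac{181}{8} - 46\right) = -84 - - \frac{549}{8} = -84 + \frac{549}{8} = - \frac{123}{8}$)
$\left(c{\left(x{\left(5 \right)} \right)} + 4030\right) + W{\left(75 \right)} = \left(- \frac{123}{8} + 4030\right) - 177 = \frac{32117}{8} - 177 = \frac{30701}{8}$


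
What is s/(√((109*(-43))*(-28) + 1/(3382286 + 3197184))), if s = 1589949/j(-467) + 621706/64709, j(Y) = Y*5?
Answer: -101432326331*√5681131042417971870/130465435762550829315 ≈ -1.8531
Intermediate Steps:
j(Y) = 5*Y
s = -101432326331/151095515 (s = 1589949/((5*(-467))) + 621706/64709 = 1589949/(-2335) + 621706*(1/64709) = 1589949*(-1/2335) + 621706/64709 = -1589949/2335 + 621706/64709 = -101432326331/151095515 ≈ -671.31)
s/(√((109*(-43))*(-28) + 1/(3382286 + 3197184))) = -101432326331/(151095515*√((109*(-43))*(-28) + 1/(3382286 + 3197184))) = -101432326331/(151095515*√(-4687*(-28) + 1/6579470)) = -101432326331/(151095515*√(131236 + 1/6579470)) = -101432326331*√5681131042417971870/863463324921/151095515 = -101432326331*√5681131042417971870/130465435762550829315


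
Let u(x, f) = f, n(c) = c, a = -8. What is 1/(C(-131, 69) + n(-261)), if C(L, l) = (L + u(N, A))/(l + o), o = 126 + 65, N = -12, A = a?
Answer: -260/67999 ≈ -0.0038236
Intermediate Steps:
A = -8
o = 191
C(L, l) = (-8 + L)/(191 + l) (C(L, l) = (L - 8)/(l + 191) = (-8 + L)/(191 + l))
1/(C(-131, 69) + n(-261)) = 1/((-8 - 131)/(191 + 69) - 261) = 1/(-139/260 - 261) = 1/(-67999/260) = -260/67999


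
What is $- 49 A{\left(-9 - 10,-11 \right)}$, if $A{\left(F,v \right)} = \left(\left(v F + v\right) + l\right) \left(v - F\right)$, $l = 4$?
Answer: $-79184$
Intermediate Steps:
$A{\left(F,v \right)} = \left(v - F\right) \left(4 + v + F v\right)$ ($A{\left(F,v \right)} = \left(\left(v F + v\right) + 4\right) \left(v - F\right) = \left(\left(F v + v\right) + 4\right) \left(v - F\right) = \left(\left(v + F v\right) + 4\right) \left(v - F\right) = \left(4 + v + F v\right) \left(v - F\right) = \left(v - F\right) \left(4 + v + F v\right)$)
$- 49 A{\left(-9 - 10,-11 \right)} = - 49 \left(\left(-11\right)^{2} - 4 \left(-9 - 10\right) + 4 \left(-11\right) + \left(-9 - 10\right) \left(-11\right)^{2} - \left(-9 - 10\right) \left(-11\right) - - 11 \left(-9 - 10\right)^{2}\right) = - 49 \left(121 - -76 - 44 - 2299 - \left(-19\right) \left(-11\right) - - 11 \left(-19\right)^{2}\right) = - 49 \left(121 + 76 - 44 - 2299 - 209 - \left(-11\right) 361\right) = - 49 \left(121 + 76 - 44 - 2299 - 209 + 3971\right) = \left(-49\right) 1616 = -79184$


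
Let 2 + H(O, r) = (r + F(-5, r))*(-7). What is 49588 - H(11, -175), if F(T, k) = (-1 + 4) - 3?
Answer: 48365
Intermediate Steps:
F(T, k) = 0 (F(T, k) = 3 - 3 = 0)
H(O, r) = -2 - 7*r (H(O, r) = -2 + (r + 0)*(-7) = -2 + r*(-7) = -2 - 7*r)
49588 - H(11, -175) = 49588 - (-2 - 7*(-175)) = 49588 - (-2 + 1225) = 49588 - 1*1223 = 49588 - 1223 = 48365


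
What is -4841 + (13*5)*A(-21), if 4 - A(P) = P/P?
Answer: -4646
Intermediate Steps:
A(P) = 3 (A(P) = 4 - P/P = 4 - 1*1 = 4 - 1 = 3)
-4841 + (13*5)*A(-21) = -4841 + (13*5)*3 = -4841 + 65*3 = -4841 + 195 = -4646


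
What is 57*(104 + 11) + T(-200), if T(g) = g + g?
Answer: 6155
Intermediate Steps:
T(g) = 2*g
57*(104 + 11) + T(-200) = 57*(104 + 11) + 2*(-200) = 57*115 - 400 = 6555 - 400 = 6155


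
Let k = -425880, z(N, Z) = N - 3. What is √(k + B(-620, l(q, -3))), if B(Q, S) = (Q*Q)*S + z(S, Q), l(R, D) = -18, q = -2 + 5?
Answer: I*√7345101 ≈ 2710.2*I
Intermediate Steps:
z(N, Z) = -3 + N
q = 3
B(Q, S) = -3 + S + S*Q² (B(Q, S) = (Q*Q)*S + (-3 + S) = Q²*S + (-3 + S) = S*Q² + (-3 + S) = -3 + S + S*Q²)
√(k + B(-620, l(q, -3))) = √(-425880 + (-3 - 18 - 18*(-620)²)) = √(-425880 + (-3 - 18 - 18*384400)) = √(-425880 + (-3 - 18 - 6919200)) = √(-425880 - 6919221) = √(-7345101) = I*√7345101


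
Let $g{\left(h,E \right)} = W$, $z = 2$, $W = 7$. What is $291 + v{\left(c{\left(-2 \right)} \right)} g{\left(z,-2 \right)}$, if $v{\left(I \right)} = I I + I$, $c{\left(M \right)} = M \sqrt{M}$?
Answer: $235 - 14 i \sqrt{2} \approx 235.0 - 19.799 i$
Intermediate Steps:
$g{\left(h,E \right)} = 7$
$c{\left(M \right)} = M^{\frac{3}{2}}$
$v{\left(I \right)} = I + I^{2}$ ($v{\left(I \right)} = I^{2} + I = I + I^{2}$)
$291 + v{\left(c{\left(-2 \right)} \right)} g{\left(z,-2 \right)} = 291 + \left(-2\right)^{\frac{3}{2}} \left(1 + \left(-2\right)^{\frac{3}{2}}\right) 7 = 291 + - 2 i \sqrt{2} \left(1 - 2 i \sqrt{2}\right) 7 = 291 - 14 i \sqrt{2} \left(1 - 2 i \sqrt{2}\right)$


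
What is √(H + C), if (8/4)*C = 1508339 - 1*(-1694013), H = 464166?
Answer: √2065342 ≈ 1437.1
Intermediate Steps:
C = 1601176 (C = (1508339 - 1*(-1694013))/2 = (1508339 + 1694013)/2 = (½)*3202352 = 1601176)
√(H + C) = √(464166 + 1601176) = √2065342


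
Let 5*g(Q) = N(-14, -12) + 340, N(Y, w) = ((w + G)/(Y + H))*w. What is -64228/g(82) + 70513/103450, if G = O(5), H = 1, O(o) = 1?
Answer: -53947846157/55449200 ≈ -972.92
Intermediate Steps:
G = 1
N(Y, w) = w*(1 + w)/(1 + Y) (N(Y, w) = ((w + 1)/(Y + 1))*w = ((1 + w)/(1 + Y))*w = w*(1 + w)/(1 + Y))
g(Q) = 4288/65 (g(Q) = (-12*(1 - 12)/(1 - 14) + 340)/5 = (-12*(-11)/(-13) + 340)/5 = (-12*(-1/13)*(-11) + 340)/5 = (-132/13 + 340)/5 = (1/5)*(4288/13) = 4288/65)
-64228/g(82) + 70513/103450 = -64228/4288/65 + 70513/103450 = -64228*65/4288 + 70513*(1/103450) = -1043705/1072 + 70513/103450 = -53947846157/55449200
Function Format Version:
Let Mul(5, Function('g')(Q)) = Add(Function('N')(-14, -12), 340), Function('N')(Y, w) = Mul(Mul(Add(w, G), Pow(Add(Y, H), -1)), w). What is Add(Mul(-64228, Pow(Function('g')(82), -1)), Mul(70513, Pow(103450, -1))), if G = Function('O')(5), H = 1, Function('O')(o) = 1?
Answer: Rational(-53947846157, 55449200) ≈ -972.92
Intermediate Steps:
G = 1
Function('N')(Y, w) = Mul(w, Pow(Add(1, Y), -1), Add(1, w)) (Function('N')(Y, w) = Mul(Mul(Add(w, 1), Pow(Add(Y, 1), -1)), w) = Mul(Mul(Add(1, w), Pow(Add(1, Y), -1)), w) = Mul(Mul(Pow(Add(1, Y), -1), Add(1, w)), w) = Mul(w, Pow(Add(1, Y), -1), Add(1, w)))
Function('g')(Q) = Rational(4288, 65) (Function('g')(Q) = Mul(Rational(1, 5), Add(Mul(-12, Pow(Add(1, -14), -1), Add(1, -12)), 340)) = Mul(Rational(1, 5), Add(Mul(-12, Pow(-13, -1), -11), 340)) = Mul(Rational(1, 5), Add(Mul(-12, Rational(-1, 13), -11), 340)) = Mul(Rational(1, 5), Add(Rational(-132, 13), 340)) = Mul(Rational(1, 5), Rational(4288, 13)) = Rational(4288, 65))
Add(Mul(-64228, Pow(Function('g')(82), -1)), Mul(70513, Pow(103450, -1))) = Add(Mul(-64228, Pow(Rational(4288, 65), -1)), Mul(70513, Pow(103450, -1))) = Add(Mul(-64228, Rational(65, 4288)), Mul(70513, Rational(1, 103450))) = Add(Rational(-1043705, 1072), Rational(70513, 103450)) = Rational(-53947846157, 55449200)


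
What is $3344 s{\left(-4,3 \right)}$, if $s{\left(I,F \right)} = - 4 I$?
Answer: $53504$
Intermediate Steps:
$3344 s{\left(-4,3 \right)} = 3344 \left(\left(-4\right) \left(-4\right)\right) = 3344 \cdot 16 = 53504$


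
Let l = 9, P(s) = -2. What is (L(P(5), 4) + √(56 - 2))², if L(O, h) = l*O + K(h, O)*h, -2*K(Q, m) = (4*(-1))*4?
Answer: 250 + 84*√6 ≈ 455.76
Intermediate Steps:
K(Q, m) = 8 (K(Q, m) = -4*(-1)*4/2 = -(-2)*4 = -½*(-16) = 8)
L(O, h) = 8*h + 9*O (L(O, h) = 9*O + 8*h = 8*h + 9*O)
(L(P(5), 4) + √(56 - 2))² = ((8*4 + 9*(-2)) + √(56 - 2))² = ((32 - 18) + √54)² = (14 + 3*√6)²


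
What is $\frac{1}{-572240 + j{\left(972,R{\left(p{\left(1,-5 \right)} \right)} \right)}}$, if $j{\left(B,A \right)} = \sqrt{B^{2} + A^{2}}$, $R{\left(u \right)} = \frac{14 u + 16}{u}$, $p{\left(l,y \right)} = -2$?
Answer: $- \frac{28612}{16372883639} - \frac{3 \sqrt{26245}}{163728836390} \approx -1.7505 \cdot 10^{-6}$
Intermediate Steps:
$R{\left(u \right)} = \frac{16 + 14 u}{u}$
$j{\left(B,A \right)} = \sqrt{A^{2} + B^{2}}$
$\frac{1}{-572240 + j{\left(972,R{\left(p{\left(1,-5 \right)} \right)} \right)}} = \frac{1}{-572240 + \sqrt{\left(14 + \frac{16}{-2}\right)^{2} + 972^{2}}} = \frac{1}{-572240 + \sqrt{\left(14 + 16 \left(- \frac{1}{2}\right)\right)^{2} + 944784}} = \frac{1}{-572240 + \sqrt{\left(14 - 8\right)^{2} + 944784}} = \frac{1}{-572240 + \sqrt{6^{2} + 944784}} = \frac{1}{-572240 + \sqrt{36 + 944784}} = \frac{1}{-572240 + \sqrt{944820}} = \frac{1}{-572240 + 6 \sqrt{26245}}$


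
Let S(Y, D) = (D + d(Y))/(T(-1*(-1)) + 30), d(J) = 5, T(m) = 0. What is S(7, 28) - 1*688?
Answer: -6869/10 ≈ -686.90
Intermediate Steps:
S(Y, D) = ⅙ + D/30 (S(Y, D) = (D + 5)/(0 + 30) = (5 + D)/30 = (5 + D)*(1/30) = ⅙ + D/30)
S(7, 28) - 1*688 = (⅙ + (1/30)*28) - 1*688 = (⅙ + 14/15) - 688 = 11/10 - 688 = -6869/10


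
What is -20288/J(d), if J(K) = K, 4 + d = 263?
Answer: -20288/259 ≈ -78.332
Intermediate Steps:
d = 259 (d = -4 + 263 = 259)
-20288/J(d) = -20288/259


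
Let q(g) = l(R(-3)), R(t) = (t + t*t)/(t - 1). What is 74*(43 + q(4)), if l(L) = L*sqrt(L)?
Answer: 3182 - 111*I*sqrt(6)/2 ≈ 3182.0 - 135.95*I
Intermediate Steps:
R(t) = (t + t**2)/(-1 + t)
l(L) = L**(3/2)
q(g) = -3*I*sqrt(6)/4 (q(g) = (-3*(1 - 3)/(-1 - 3))**(3/2) = (-3*(-2)/(-4))**(3/2) = (-3*(-1/4)*(-2))**(3/2) = (-3/2)**(3/2) = -3*I*sqrt(6)/4)
74*(43 + q(4)) = 74*(43 - 3*I*sqrt(6)/4) = 3182 - 111*I*sqrt(6)/2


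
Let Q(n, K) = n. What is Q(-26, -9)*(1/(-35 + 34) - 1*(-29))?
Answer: -728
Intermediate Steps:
Q(-26, -9)*(1/(-35 + 34) - 1*(-29)) = -26*(1/(-35 + 34) - 1*(-29)) = -26*(1/(-1) + 29) = -26*(-1 + 29) = -26*28 = -728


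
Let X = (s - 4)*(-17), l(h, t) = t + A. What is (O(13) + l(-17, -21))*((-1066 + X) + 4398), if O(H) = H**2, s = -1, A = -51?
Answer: 331449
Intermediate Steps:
l(h, t) = -51 + t (l(h, t) = t - 51 = -51 + t)
X = 85 (X = (-1 - 4)*(-17) = -5*(-17) = 85)
(O(13) + l(-17, -21))*((-1066 + X) + 4398) = (13**2 + (-51 - 21))*((-1066 + 85) + 4398) = (169 - 72)*(-981 + 4398) = 97*3417 = 331449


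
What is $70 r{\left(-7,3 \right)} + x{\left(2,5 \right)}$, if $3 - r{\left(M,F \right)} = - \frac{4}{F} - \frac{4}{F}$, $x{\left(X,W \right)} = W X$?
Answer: $\frac{1220}{3} \approx 406.67$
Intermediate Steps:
$r{\left(M,F \right)} = 3 + \frac{8}{F}$ ($r{\left(M,F \right)} = 3 - \left(- \frac{4}{F} - \frac{4}{F}\right) = 3 - - \frac{8}{F} = 3 + \frac{8}{F}$)
$70 r{\left(-7,3 \right)} + x{\left(2,5 \right)} = 70 \left(3 + \frac{8}{3}\right) + 5 \cdot 2 = 70 \left(3 + 8 \cdot \frac{1}{3}\right) + 10 = 70 \left(3 + \frac{8}{3}\right) + 10 = 70 \cdot \frac{17}{3} + 10 = \frac{1190}{3} + 10 = \frac{1220}{3}$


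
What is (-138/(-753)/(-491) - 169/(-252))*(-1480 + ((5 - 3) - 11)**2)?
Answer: -29121775663/31056732 ≈ -937.70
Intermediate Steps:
(-138/(-753)/(-491) - 169/(-252))*(-1480 + ((5 - 3) - 11)**2) = (-138*(-1/753)*(-1/491) - 169*(-1/252))*(-1480 + (2 - 11)**2) = ((46/251)*(-1/491) + 169/252)*(-1480 + (-9)**2) = (-46/123241 + 169/252)*(-1480 + 81) = (20816137/31056732)*(-1399) = -29121775663/31056732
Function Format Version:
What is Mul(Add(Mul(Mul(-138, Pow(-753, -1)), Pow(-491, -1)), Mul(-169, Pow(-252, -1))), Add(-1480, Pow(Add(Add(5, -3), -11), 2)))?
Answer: Rational(-29121775663, 31056732) ≈ -937.70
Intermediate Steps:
Mul(Add(Mul(Mul(-138, Pow(-753, -1)), Pow(-491, -1)), Mul(-169, Pow(-252, -1))), Add(-1480, Pow(Add(Add(5, -3), -11), 2))) = Mul(Add(Mul(Mul(-138, Rational(-1, 753)), Rational(-1, 491)), Mul(-169, Rational(-1, 252))), Add(-1480, Pow(Add(2, -11), 2))) = Mul(Add(Mul(Rational(46, 251), Rational(-1, 491)), Rational(169, 252)), Add(-1480, Pow(-9, 2))) = Mul(Add(Rational(-46, 123241), Rational(169, 252)), Add(-1480, 81)) = Mul(Rational(20816137, 31056732), -1399) = Rational(-29121775663, 31056732)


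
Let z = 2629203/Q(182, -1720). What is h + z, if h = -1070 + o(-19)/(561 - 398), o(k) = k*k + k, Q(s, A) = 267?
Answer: 127361311/14507 ≈ 8779.3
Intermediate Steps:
z = 876401/89 (z = 2629203/267 = 2629203*(1/267) = 876401/89 ≈ 9847.2)
o(k) = k + k² (o(k) = k² + k = k + k²)
h = -174068/163 (h = -1070 + (-19*(1 - 19))/(561 - 398) = -1070 + (-19*(-18))/163 = -1070 + (1/163)*342 = -1070 + 342/163 = -174068/163 ≈ -1067.9)
h + z = -174068/163 + 876401/89 = 127361311/14507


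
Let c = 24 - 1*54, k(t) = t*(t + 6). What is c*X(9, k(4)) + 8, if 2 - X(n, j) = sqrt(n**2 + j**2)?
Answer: 1178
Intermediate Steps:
k(t) = t*(6 + t)
c = -30 (c = 24 - 54 = -30)
X(n, j) = 2 - sqrt(j**2 + n**2) (X(n, j) = 2 - sqrt(n**2 + j**2) = 2 - sqrt(j**2 + n**2))
c*X(9, k(4)) + 8 = -30*(2 - sqrt((4*(6 + 4))**2 + 9**2)) + 8 = -30*(2 - sqrt((4*10)**2 + 81)) + 8 = -30*(2 - sqrt(40**2 + 81)) + 8 = -30*(2 - sqrt(1600 + 81)) + 8 = -30*(2 - sqrt(1681)) + 8 = -30*(2 - 1*41) + 8 = -30*(2 - 41) + 8 = -30*(-39) + 8 = 1170 + 8 = 1178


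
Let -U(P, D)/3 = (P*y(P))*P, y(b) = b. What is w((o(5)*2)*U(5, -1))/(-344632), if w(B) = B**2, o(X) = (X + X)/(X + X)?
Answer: -140625/86158 ≈ -1.6322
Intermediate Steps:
o(X) = 1 (o(X) = (2*X)/((2*X)) = (2*X)*(1/(2*X)) = 1)
U(P, D) = -3*P**3 (U(P, D) = -3*P*P*P = -3*P**2*P = -3*P**3)
w((o(5)*2)*U(5, -1))/(-344632) = ((1*2)*(-3*5**3))**2/(-344632) = (2*(-3*125))**2*(-1/344632) = (2*(-375))**2*(-1/344632) = (-750)**2*(-1/344632) = 562500*(-1/344632) = -140625/86158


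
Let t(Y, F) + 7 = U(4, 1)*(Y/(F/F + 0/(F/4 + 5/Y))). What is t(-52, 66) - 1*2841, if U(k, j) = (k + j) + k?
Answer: -3316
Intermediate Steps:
U(k, j) = j + 2*k (U(k, j) = (j + k) + k = j + 2*k)
t(Y, F) = -7 + 9*Y (t(Y, F) = -7 + (1 + 2*4)*(Y/(F/F + 0/(F/4 + 5/Y))) = -7 + (1 + 8)*(Y/(1 + 0/(F*(¼) + 5/Y))) = -7 + 9*(Y/(1 + 0/(F/4 + 5/Y))) = -7 + 9*(Y/(1 + 0/(5/Y + F/4))) = -7 + 9*(Y/(1 + 0)) = -7 + 9*(Y/1) = -7 + 9*(Y*1) = -7 + 9*Y)
t(-52, 66) - 1*2841 = (-7 + 9*(-52)) - 1*2841 = (-7 - 468) - 2841 = -475 - 2841 = -3316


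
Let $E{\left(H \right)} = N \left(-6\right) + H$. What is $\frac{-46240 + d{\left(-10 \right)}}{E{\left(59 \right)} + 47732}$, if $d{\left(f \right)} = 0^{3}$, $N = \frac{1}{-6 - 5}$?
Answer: $- \frac{508640}{525707} \approx -0.96754$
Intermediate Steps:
$N = - \frac{1}{11}$ ($N = \frac{1}{-11} = - \frac{1}{11} \approx -0.090909$)
$d{\left(f \right)} = 0$
$E{\left(H \right)} = \frac{6}{11} + H$ ($E{\left(H \right)} = \left(- \frac{1}{11}\right) \left(-6\right) + H = \frac{6}{11} + H$)
$\frac{-46240 + d{\left(-10 \right)}}{E{\left(59 \right)} + 47732} = \frac{-46240 + 0}{\left(\frac{6}{11} + 59\right) + 47732} = - \frac{46240}{\frac{655}{11} + 47732} = - \frac{46240}{\frac{525707}{11}} = \left(-46240\right) \frac{11}{525707} = - \frac{508640}{525707}$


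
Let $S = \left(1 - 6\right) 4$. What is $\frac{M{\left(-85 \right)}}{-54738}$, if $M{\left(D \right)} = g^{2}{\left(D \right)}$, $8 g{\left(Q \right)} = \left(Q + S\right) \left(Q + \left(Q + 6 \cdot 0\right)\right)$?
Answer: $- \frac{8850625}{97312} \approx -90.951$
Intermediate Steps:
$S = -20$ ($S = \left(1 - 6\right) 4 = \left(-5\right) 4 = -20$)
$g{\left(Q \right)} = \frac{Q \left(-20 + Q\right)}{4}$ ($g{\left(Q \right)} = \frac{\left(Q - 20\right) \left(Q + \left(Q + 6 \cdot 0\right)\right)}{8} = \frac{\left(-20 + Q\right) \left(Q + \left(Q + 0\right)\right)}{8} = \frac{\left(-20 + Q\right) \left(Q + Q\right)}{8} = \frac{\left(-20 + Q\right) 2 Q}{8} = \frac{2 Q \left(-20 + Q\right)}{8} = \frac{Q \left(-20 + Q\right)}{4}$)
$M{\left(D \right)} = \frac{D^{2} \left(-20 + D\right)^{2}}{16}$ ($M{\left(D \right)} = \left(\frac{D \left(-20 + D\right)}{4}\right)^{2} = \frac{D^{2} \left(-20 + D\right)^{2}}{16}$)
$\frac{M{\left(-85 \right)}}{-54738} = \frac{\frac{1}{16} \left(-85\right)^{2} \left(-20 - 85\right)^{2}}{-54738} = \frac{1}{16} \cdot 7225 \left(-105\right)^{2} \left(- \frac{1}{54738}\right) = \frac{1}{16} \cdot 7225 \cdot 11025 \left(- \frac{1}{54738}\right) = \frac{79655625}{16} \left(- \frac{1}{54738}\right) = - \frac{8850625}{97312}$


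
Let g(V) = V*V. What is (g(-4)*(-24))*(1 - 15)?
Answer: 5376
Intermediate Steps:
g(V) = V²
(g(-4)*(-24))*(1 - 15) = ((-4)²*(-24))*(1 - 15) = (16*(-24))*(-14) = -384*(-14) = 5376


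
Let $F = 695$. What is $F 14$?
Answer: $9730$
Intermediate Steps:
$F 14 = 695 \cdot 14 = 9730$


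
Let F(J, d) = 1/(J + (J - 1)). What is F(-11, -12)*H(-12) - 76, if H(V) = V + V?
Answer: -1724/23 ≈ -74.957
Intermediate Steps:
H(V) = 2*V
F(J, d) = 1/(-1 + 2*J) (F(J, d) = 1/(J + (-1 + J)) = 1/(-1 + 2*J))
F(-11, -12)*H(-12) - 76 = (2*(-12))/(-1 + 2*(-11)) - 76 = -24/(-1 - 22) - 76 = -24/(-23) - 76 = -1/23*(-24) - 76 = 24/23 - 76 = -1724/23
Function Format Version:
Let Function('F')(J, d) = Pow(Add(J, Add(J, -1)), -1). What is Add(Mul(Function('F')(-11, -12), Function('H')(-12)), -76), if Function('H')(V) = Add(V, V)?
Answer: Rational(-1724, 23) ≈ -74.957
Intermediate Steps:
Function('H')(V) = Mul(2, V)
Function('F')(J, d) = Pow(Add(-1, Mul(2, J)), -1) (Function('F')(J, d) = Pow(Add(J, Add(-1, J)), -1) = Pow(Add(-1, Mul(2, J)), -1))
Add(Mul(Function('F')(-11, -12), Function('H')(-12)), -76) = Add(Mul(Pow(Add(-1, Mul(2, -11)), -1), Mul(2, -12)), -76) = Add(Mul(Pow(Add(-1, -22), -1), -24), -76) = Add(Mul(Pow(-23, -1), -24), -76) = Add(Mul(Rational(-1, 23), -24), -76) = Add(Rational(24, 23), -76) = Rational(-1724, 23)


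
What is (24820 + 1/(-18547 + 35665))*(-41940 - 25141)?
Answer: -28500621356641/17118 ≈ -1.6650e+9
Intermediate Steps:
(24820 + 1/(-18547 + 35665))*(-41940 - 25141) = (24820 + 1/17118)*(-67081) = (424868761/17118)*(-67081) = -28500621356641/17118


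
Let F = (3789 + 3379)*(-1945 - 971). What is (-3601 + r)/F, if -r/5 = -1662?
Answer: -4709/20901888 ≈ -0.00022529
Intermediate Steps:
r = 8310 (r = -5*(-1662) = 8310)
F = -20901888 (F = 7168*(-2916) = -20901888)
(-3601 + r)/F = (-3601 + 8310)/(-20901888) = 4709*(-1/20901888) = -4709/20901888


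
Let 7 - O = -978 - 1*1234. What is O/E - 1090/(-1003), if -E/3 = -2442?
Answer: 10210997/7347978 ≈ 1.3896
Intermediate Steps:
O = 2219 (O = 7 - (-978 - 1*1234) = 7 - (-978 - 1234) = 7 - 1*(-2212) = 7 + 2212 = 2219)
E = 7326 (E = -3*(-2442) = 7326)
O/E - 1090/(-1003) = 2219/7326 - 1090/(-1003) = 2219*(1/7326) - 1090*(-1/1003) = 2219/7326 + 1090/1003 = 10210997/7347978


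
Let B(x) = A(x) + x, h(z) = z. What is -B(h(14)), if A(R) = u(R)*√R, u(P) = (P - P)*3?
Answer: -14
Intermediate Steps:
u(P) = 0 (u(P) = 0*3 = 0)
A(R) = 0 (A(R) = 0*√R = 0)
B(x) = x (B(x) = 0 + x = x)
-B(h(14)) = -1*14 = -14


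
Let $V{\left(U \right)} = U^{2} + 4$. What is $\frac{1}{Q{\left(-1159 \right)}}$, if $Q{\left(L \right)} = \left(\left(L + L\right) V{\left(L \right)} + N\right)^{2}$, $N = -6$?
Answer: $\frac{1}{9695343383426052496} \approx 1.0314 \cdot 10^{-19}$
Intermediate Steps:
$V{\left(U \right)} = 4 + U^{2}$
$Q{\left(L \right)} = \left(-6 + 2 L \left(4 + L^{2}\right)\right)^{2}$ ($Q{\left(L \right)} = \left(\left(L + L\right) \left(4 + L^{2}\right) - 6\right)^{2} = \left(2 L \left(4 + L^{2}\right) - 6\right)^{2} = \left(-6 + 2 L \left(4 + L^{2}\right)\right)^{2}$)
$\frac{1}{Q{\left(-1159 \right)}} = \frac{1}{4 \left(-3 - 1159 \left(4 + \left(-1159\right)^{2}\right)\right)^{2}} = \frac{1}{4 \left(-3 - 1159 \left(4 + 1343281\right)\right)^{2}} = \frac{1}{4 \left(-3 - 1556867315\right)^{2}} = \frac{1}{4 \left(-1556867318\right)^{2}} = \frac{1}{4 \cdot 2423835845856513124} = \frac{1}{9695343383426052496}$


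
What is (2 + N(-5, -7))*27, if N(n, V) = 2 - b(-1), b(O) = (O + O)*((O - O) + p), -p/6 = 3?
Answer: -864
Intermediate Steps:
p = -18 (p = -6*3 = -18)
b(O) = -36*O (b(O) = (O + O)*((O - O) - 18) = (2*O)*(0 - 18) = (2*O)*(-18) = -36*O)
N(n, V) = -34 (N(n, V) = 2 - (-36)*(-1) = 2 - 1*36 = 2 - 36 = -34)
(2 + N(-5, -7))*27 = (2 - 34)*27 = -32*27 = -864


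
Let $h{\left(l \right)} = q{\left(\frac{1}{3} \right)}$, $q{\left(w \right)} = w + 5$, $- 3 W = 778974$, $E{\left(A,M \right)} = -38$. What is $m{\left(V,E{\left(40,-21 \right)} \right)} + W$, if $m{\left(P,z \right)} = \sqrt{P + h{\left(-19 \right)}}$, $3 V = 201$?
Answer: $-259658 + \frac{\sqrt{651}}{3} \approx -2.5965 \cdot 10^{5}$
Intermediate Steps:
$W = -259658$ ($W = \left(- \frac{1}{3}\right) 778974 = -259658$)
$q{\left(w \right)} = 5 + w$
$h{\left(l \right)} = \frac{16}{3}$ ($h{\left(l \right)} = 5 + \frac{1}{3} = \frac{16}{3}$)
$V = 67$ ($V = \frac{1}{3} \cdot 201 = 67$)
$m{\left(P,z \right)} = \sqrt{\frac{16}{3} + P}$ ($m{\left(P,z \right)} = \sqrt{P + \frac{16}{3}} = \sqrt{\frac{16}{3} + P}$)
$m{\left(V,E{\left(40,-21 \right)} \right)} + W = \frac{\sqrt{48 + 9 \cdot 67}}{3} - 259658 = \frac{\sqrt{48 + 603}}{3} - 259658 = \frac{\sqrt{651}}{3} - 259658 = -259658 + \frac{\sqrt{651}}{3}$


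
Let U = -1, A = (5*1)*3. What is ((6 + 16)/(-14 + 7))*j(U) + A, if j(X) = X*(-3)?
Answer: 39/7 ≈ 5.5714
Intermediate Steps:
A = 15 (A = 5*3 = 15)
j(X) = -3*X
((6 + 16)/(-14 + 7))*j(U) + A = ((6 + 16)/(-14 + 7))*(-3*(-1)) + 15 = (22/(-7))*3 + 15 = (22*(-⅐))*3 + 15 = -22/7*3 + 15 = -66/7 + 15 = 39/7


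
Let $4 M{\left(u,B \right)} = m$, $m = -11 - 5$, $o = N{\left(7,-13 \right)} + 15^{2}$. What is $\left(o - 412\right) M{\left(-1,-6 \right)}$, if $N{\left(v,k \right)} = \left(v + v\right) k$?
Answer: $1476$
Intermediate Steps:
$N{\left(v,k \right)} = 2 k v$ ($N{\left(v,k \right)} = 2 v k = 2 k v$)
$o = 43$ ($o = 2 \left(-13\right) 7 + 15^{2} = -182 + 225 = 43$)
$m = -16$
$M{\left(u,B \right)} = -4$ ($M{\left(u,B \right)} = \frac{1}{4} \left(-16\right) = -4$)
$\left(o - 412\right) M{\left(-1,-6 \right)} = \left(43 - 412\right) \left(-4\right) = \left(-369\right) \left(-4\right) = 1476$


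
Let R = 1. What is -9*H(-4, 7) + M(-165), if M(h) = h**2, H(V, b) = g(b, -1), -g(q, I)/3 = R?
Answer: 27252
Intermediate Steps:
g(q, I) = -3 (g(q, I) = -3*1 = -3)
H(V, b) = -3
-9*H(-4, 7) + M(-165) = -9*(-3) + (-165)**2 = 27 + 27225 = 27252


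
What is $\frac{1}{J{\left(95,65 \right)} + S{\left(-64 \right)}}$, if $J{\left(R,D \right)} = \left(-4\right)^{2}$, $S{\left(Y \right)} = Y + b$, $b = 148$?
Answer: $\frac{1}{100} \approx 0.01$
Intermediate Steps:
$S{\left(Y \right)} = 148 + Y$ ($S{\left(Y \right)} = Y + 148 = 148 + Y$)
$J{\left(R,D \right)} = 16$
$\frac{1}{J{\left(95,65 \right)} + S{\left(-64 \right)}} = \frac{1}{16 + \left(148 - 64\right)} = \frac{1}{16 + 84} = \frac{1}{100}$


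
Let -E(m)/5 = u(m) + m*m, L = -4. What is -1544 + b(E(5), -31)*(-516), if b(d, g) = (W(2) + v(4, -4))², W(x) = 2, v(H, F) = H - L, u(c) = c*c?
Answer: -53144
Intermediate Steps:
u(c) = c²
v(H, F) = 4 + H (v(H, F) = H - 1*(-4) = H + 4 = 4 + H)
E(m) = -10*m² (E(m) = -5*(m² + m*m) = -5*(m² + m²) = -10*m²)
b(d, g) = 100 (b(d, g) = (2 + (4 + 4))² = (2 + 8)² = 10² = 100)
-1544 + b(E(5), -31)*(-516) = -1544 + 100*(-516) = -1544 - 51600 = -53144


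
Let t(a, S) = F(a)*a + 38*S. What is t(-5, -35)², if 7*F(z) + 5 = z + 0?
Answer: 85747600/49 ≈ 1.7500e+6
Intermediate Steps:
F(z) = -5/7 + z/7 (F(z) = -5/7 + (z + 0)/7 = -5/7 + z/7)
t(a, S) = 38*S + a*(-5/7 + a/7) (t(a, S) = (-5/7 + a/7)*a + 38*S = a*(-5/7 + a/7) + 38*S = 38*S + a*(-5/7 + a/7))
t(-5, -35)² = (38*(-35) + (⅐)*(-5)*(-5 - 5))² = (-1330 + (⅐)*(-5)*(-10))² = (-1330 + 50/7)² = (-9260/7)² = 85747600/49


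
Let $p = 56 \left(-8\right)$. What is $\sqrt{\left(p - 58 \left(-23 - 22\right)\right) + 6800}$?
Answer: $\sqrt{8962} \approx 94.668$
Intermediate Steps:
$p = -448$
$\sqrt{\left(p - 58 \left(-23 - 22\right)\right) + 6800} = \sqrt{\left(-448 - 58 \left(-23 - 22\right)\right) + 6800} = \sqrt{\left(-448 - 58 \left(-45\right)\right) + 6800} = \sqrt{\left(-448 - -2610\right) + 6800} = \sqrt{\left(-448 + 2610\right) + 6800} = \sqrt{2162 + 6800} = \sqrt{8962}$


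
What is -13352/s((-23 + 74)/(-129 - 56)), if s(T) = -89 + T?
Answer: 617530/4129 ≈ 149.56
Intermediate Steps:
-13352/s((-23 + 74)/(-129 - 56)) = -13352/(-89 + (-23 + 74)/(-129 - 56)) = -13352/(-89 + 51/(-185)) = -13352/(-89 + 51*(-1/185)) = -13352/(-89 - 51/185) = -13352/(-16516/185) = -13352*(-185/16516) = 617530/4129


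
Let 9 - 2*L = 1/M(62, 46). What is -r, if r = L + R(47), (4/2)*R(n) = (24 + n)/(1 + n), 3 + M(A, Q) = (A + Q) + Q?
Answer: -75905/14496 ≈ -5.2363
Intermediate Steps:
M(A, Q) = -3 + A + 2*Q (M(A, Q) = -3 + ((A + Q) + Q) = -3 + (A + 2*Q) = -3 + A + 2*Q)
R(n) = (24 + n)/(2*(1 + n)) (R(n) = ((24 + n)/(1 + n))/2 = (24 + n)/(2*(1 + n)))
L = 679/151 (L = 9/2 - 1/(2*(-3 + 62 + 2*46)) = 9/2 - 1/(2*(-3 + 62 + 92)) = 9/2 - ½/151 = 9/2 - ½*1/151 = 9/2 - 1/302 = 679/151 ≈ 4.4967)
r = 75905/14496 (r = 679/151 + (24 + 47)/(2*(1 + 47)) = 679/151 + (½)*71/48 = 679/151 + (½)*(1/48)*71 = 679/151 + 71/96 = 75905/14496 ≈ 5.2363)
-r = -1*75905/14496 = -75905/14496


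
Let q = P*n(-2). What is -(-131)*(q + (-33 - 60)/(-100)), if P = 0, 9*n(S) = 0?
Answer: 12183/100 ≈ 121.83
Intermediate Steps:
n(S) = 0 (n(S) = (⅑)*0 = 0)
q = 0 (q = 0*0 = 0)
-(-131)*(q + (-33 - 60)/(-100)) = -(-131)*(0 + (-33 - 60)/(-100)) = -(-131)*(0 - 93*(-1/100)) = -(-131)*(0 + 93/100) = -(-131)*93/100 = -1*(-12183/100) = 12183/100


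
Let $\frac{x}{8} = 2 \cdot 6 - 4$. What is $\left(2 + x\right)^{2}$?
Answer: $4356$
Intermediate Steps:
$x = 64$ ($x = 8 \left(2 \cdot 6 - 4\right) = 8 \left(12 - 4\right) = 8 \cdot 8 = 64$)
$\left(2 + x\right)^{2} = \left(2 + 64\right)^{2} = 66^{2} = 4356$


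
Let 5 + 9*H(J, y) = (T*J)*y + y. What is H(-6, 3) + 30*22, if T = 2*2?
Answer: 5866/9 ≈ 651.78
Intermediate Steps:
T = 4
H(J, y) = -5/9 + y/9 + 4*J*y/9 (H(J, y) = -5/9 + ((4*J)*y + y)/9 = -5/9 + (4*J*y + y)/9 = -5/9 + (y + 4*J*y)/9 = -5/9 + (y/9 + 4*J*y/9) = -5/9 + y/9 + 4*J*y/9)
H(-6, 3) + 30*22 = (-5/9 + (⅑)*3 + (4/9)*(-6)*3) + 30*22 = (-5/9 + ⅓ - 8) + 660 = -74/9 + 660 = 5866/9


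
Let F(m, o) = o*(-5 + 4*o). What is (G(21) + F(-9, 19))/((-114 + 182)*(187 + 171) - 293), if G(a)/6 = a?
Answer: 1475/24051 ≈ 0.061328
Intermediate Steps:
G(a) = 6*a
(G(21) + F(-9, 19))/((-114 + 182)*(187 + 171) - 293) = (6*21 + 19*(-5 + 4*19))/((-114 + 182)*(187 + 171) - 293) = (126 + 19*(-5 + 76))/(68*358 - 293) = (126 + 19*71)/(24344 - 293) = (126 + 1349)/24051 = 1475*(1/24051) = 1475/24051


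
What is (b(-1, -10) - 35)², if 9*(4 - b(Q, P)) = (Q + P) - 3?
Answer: 70225/81 ≈ 866.98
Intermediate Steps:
b(Q, P) = 13/3 - P/9 - Q/9 (b(Q, P) = 4 - ((Q + P) - 3)/9 = 4 - ((P + Q) - 3)/9 = 4 - (-3 + P + Q)/9 = 4 + (⅓ - P/9 - Q/9) = 13/3 - P/9 - Q/9)
(b(-1, -10) - 35)² = ((13/3 - ⅑*(-10) - ⅑*(-1)) - 35)² = ((13/3 + 10/9 + ⅑) - 35)² = (50/9 - 35)² = (-265/9)² = 70225/81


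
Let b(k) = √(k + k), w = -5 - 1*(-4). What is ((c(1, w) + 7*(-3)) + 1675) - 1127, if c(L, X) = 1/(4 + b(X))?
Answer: 4745/9 - I*√2/18 ≈ 527.22 - 0.078567*I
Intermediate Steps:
w = -1 (w = -5 + 4 = -1)
b(k) = √2*√k (b(k) = √(2*k) = √2*√k)
c(L, X) = 1/(4 + √2*√X)
((c(1, w) + 7*(-3)) + 1675) - 1127 = ((1/(4 + √2*√(-1)) + 7*(-3)) + 1675) - 1127 = ((1/(4 + √2*I) - 21) + 1675) - 1127 = ((1/(4 + I*√2) - 21) + 1675) - 1127 = ((-21 + 1/(4 + I*√2)) + 1675) - 1127 = (1654 + 1/(4 + I*√2)) - 1127 = 527 + 1/(4 + I*√2)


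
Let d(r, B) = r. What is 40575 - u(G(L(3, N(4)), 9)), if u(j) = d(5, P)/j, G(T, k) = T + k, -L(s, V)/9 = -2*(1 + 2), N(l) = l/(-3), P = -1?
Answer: 2556220/63 ≈ 40575.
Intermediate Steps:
N(l) = -l/3 (N(l) = l*(-⅓) = -l/3)
L(s, V) = 54 (L(s, V) = -(-18)*(1 + 2) = -(-18)*3 = -9*(-6) = 54)
u(j) = 5/j
40575 - u(G(L(3, N(4)), 9)) = 40575 - 5/(54 + 9) = 40575 - 5/63 = 2556220/63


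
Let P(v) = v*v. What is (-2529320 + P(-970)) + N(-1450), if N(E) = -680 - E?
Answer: -1587650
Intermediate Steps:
P(v) = v**2
(-2529320 + P(-970)) + N(-1450) = (-2529320 + (-970)**2) + (-680 - 1*(-1450)) = (-2529320 + 940900) + (-680 + 1450) = -1588420 + 770 = -1587650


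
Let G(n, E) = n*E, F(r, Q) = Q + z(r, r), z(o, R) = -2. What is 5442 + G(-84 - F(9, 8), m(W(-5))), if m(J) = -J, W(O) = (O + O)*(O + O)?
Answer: 14442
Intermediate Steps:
W(O) = 4*O² (W(O) = (2*O)*(2*O) = 4*O²)
F(r, Q) = -2 + Q (F(r, Q) = Q - 2 = -2 + Q)
G(n, E) = E*n
5442 + G(-84 - F(9, 8), m(W(-5))) = 5442 + (-4*(-5)²)*(-84 - (-2 + 8)) = 5442 + (-4*25)*(-84 - 1*6) = 5442 + (-1*100)*(-84 - 6) = 5442 - 100*(-90) = 5442 + 9000 = 14442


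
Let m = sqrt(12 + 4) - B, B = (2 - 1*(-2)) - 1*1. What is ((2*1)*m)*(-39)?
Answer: -78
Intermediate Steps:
B = 3 (B = (2 + 2) - 1 = 4 - 1 = 3)
m = 1 (m = sqrt(12 + 4) - 1*3 = sqrt(16) - 3 = 4 - 3 = 1)
((2*1)*m)*(-39) = ((2*1)*1)*(-39) = (2*1)*(-39) = 2*(-39) = -78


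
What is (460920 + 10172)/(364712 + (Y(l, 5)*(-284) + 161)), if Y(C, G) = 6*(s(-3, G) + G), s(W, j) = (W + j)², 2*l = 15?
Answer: 471092/349537 ≈ 1.3478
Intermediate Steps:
l = 15/2 (l = (½)*15 = 15/2 ≈ 7.5000)
Y(C, G) = 6*G + 6*(-3 + G)² (Y(C, G) = 6*((-3 + G)² + G) = 6*(G + (-3 + G)²) = 6*G + 6*(-3 + G)²)
(460920 + 10172)/(364712 + (Y(l, 5)*(-284) + 161)) = (460920 + 10172)/(364712 + ((6*5 + 6*(-3 + 5)²)*(-284) + 161)) = 471092/(364712 + ((30 + 6*2²)*(-284) + 161)) = 471092/(364712 + ((30 + 6*4)*(-284) + 161)) = 471092/(364712 + ((30 + 24)*(-284) + 161)) = 471092/(364712 + (54*(-284) + 161)) = 471092/(364712 + (-15336 + 161)) = 471092/(364712 - 15175) = 471092/349537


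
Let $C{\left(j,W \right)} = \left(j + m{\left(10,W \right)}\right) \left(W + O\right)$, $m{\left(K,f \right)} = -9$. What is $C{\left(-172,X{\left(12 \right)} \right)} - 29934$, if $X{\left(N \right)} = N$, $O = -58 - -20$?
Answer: $-25228$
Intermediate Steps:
$O = -38$ ($O = -58 + 20 = -38$)
$C{\left(j,W \right)} = \left(-38 + W\right) \left(-9 + j\right)$ ($C{\left(j,W \right)} = \left(j - 9\right) \left(W - 38\right) = \left(-9 + j\right) \left(-38 + W\right) = \left(-38 + W\right) \left(-9 + j\right)$)
$C{\left(-172,X{\left(12 \right)} \right)} - 29934 = \left(342 - -6536 - 108 + 12 \left(-172\right)\right) - 29934 = \left(342 + 6536 - 108 - 2064\right) - 29934 = 4706 - 29934 = -25228$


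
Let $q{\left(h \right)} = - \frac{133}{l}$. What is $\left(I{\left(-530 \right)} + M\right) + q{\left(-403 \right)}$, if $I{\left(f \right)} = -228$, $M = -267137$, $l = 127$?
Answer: $- \frac{33955488}{127} \approx -2.6737 \cdot 10^{5}$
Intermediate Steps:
$q{\left(h \right)} = - \frac{133}{127}$
$\left(I{\left(-530 \right)} + M\right) + q{\left(-403 \right)} = \left(-228 - 267137\right) - \frac{133}{127} = -267365 - \frac{133}{127} = - \frac{33955488}{127}$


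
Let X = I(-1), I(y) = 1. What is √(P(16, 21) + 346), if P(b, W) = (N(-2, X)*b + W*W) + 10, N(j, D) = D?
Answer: √813 ≈ 28.513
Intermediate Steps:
X = 1
P(b, W) = 10 + b + W² (P(b, W) = (1*b + W*W) + 10 = (b + W²) + 10 = 10 + b + W²)
√(P(16, 21) + 346) = √((10 + 16 + 21²) + 346) = √((10 + 16 + 441) + 346) = √(467 + 346) = √813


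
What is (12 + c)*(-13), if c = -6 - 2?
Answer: -52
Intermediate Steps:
c = -8
(12 + c)*(-13) = (12 - 8)*(-13) = 4*(-13) = -52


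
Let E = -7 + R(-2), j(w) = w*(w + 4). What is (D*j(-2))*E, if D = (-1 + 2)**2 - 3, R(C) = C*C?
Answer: -24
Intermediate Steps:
R(C) = C**2
j(w) = w*(4 + w)
D = -2 (D = 1**2 - 3 = 1 - 3 = -2)
E = -3 (E = -7 + (-2)**2 = -7 + 4 = -3)
(D*j(-2))*E = -(-4)*(4 - 2)*(-3) = -(-4)*2*(-3) = -2*(-4)*(-3) = 8*(-3) = -24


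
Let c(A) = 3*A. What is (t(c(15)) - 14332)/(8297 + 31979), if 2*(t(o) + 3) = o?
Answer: -28625/80552 ≈ -0.35536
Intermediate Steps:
t(o) = -3 + o/2
(t(c(15)) - 14332)/(8297 + 31979) = ((-3 + (3*15)/2) - 14332)/(8297 + 31979) = ((-3 + (1/2)*45) - 14332)/40276 = ((-3 + 45/2) - 14332)*(1/40276) = (39/2 - 14332)*(1/40276) = -28625/2*1/40276 = -28625/80552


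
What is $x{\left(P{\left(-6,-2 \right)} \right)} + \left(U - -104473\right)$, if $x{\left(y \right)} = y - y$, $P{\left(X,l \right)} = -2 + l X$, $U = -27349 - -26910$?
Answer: $104034$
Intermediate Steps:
$U = -439$ ($U = -27349 + 26910 = -439$)
$P{\left(X,l \right)} = -2 + X l$
$x{\left(y \right)} = 0$
$x{\left(P{\left(-6,-2 \right)} \right)} + \left(U - -104473\right) = 0 - -104034 = 0 + \left(-439 + 104473\right) = 0 + 104034 = 104034$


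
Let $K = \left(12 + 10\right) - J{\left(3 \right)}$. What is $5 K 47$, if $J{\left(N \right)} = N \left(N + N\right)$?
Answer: $940$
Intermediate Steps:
$J{\left(N \right)} = 2 N^{2}$ ($J{\left(N \right)} = N 2 N = 2 N^{2}$)
$K = 4$ ($K = \left(12 + 10\right) - 2 \cdot 3^{2} = 22 - 2 \cdot 9 = 22 - 18 = 4$)
$5 K 47 = 5 \cdot 4 \cdot 47 = 20 \cdot 47 = 940$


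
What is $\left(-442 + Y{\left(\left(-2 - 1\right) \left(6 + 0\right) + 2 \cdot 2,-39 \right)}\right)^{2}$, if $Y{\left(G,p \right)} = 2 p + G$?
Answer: $285156$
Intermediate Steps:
$Y{\left(G,p \right)} = G + 2 p$
$\left(-442 + Y{\left(\left(-2 - 1\right) \left(6 + 0\right) + 2 \cdot 2,-39 \right)}\right)^{2} = \left(-442 + \left(\left(\left(-2 - 1\right) \left(6 + 0\right) + 2 \cdot 2\right) + 2 \left(-39\right)\right)\right)^{2} = \left(-442 + \left(\left(\left(-3\right) 6 + 4\right) - 78\right)\right)^{2} = \left(-442 + \left(\left(-18 + 4\right) - 78\right)\right)^{2} = \left(-442 - 92\right)^{2} = \left(-534\right)^{2} = 285156$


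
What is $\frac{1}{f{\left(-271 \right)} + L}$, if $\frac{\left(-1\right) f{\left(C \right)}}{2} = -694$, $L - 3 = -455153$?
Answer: $- \frac{1}{453762} \approx -2.2038 \cdot 10^{-6}$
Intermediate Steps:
$L = -455150$ ($L = 3 - 455153 = -455150$)
$f{\left(C \right)} = 1388$ ($f{\left(C \right)} = \left(-2\right) \left(-694\right) = 1388$)
$\frac{1}{f{\left(-271 \right)} + L} = \frac{1}{1388 - 455150} = \frac{1}{-453762} = - \frac{1}{453762}$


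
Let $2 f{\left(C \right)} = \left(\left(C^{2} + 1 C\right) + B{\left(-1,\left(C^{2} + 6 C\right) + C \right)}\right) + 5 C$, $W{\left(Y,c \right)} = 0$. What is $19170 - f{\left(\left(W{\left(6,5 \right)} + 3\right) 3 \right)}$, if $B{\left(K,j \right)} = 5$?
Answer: $19100$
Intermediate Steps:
$f{\left(C \right)} = \frac{5}{2} + \frac{C^{2}}{2} + 3 C$ ($f{\left(C \right)} = \frac{\left(\left(C^{2} + 1 C\right) + 5\right) + 5 C}{2} = \frac{\left(\left(C^{2} + C\right) + 5\right) + 5 C}{2} = \frac{\left(\left(C + C^{2}\right) + 5\right) + 5 C}{2} = \frac{\left(5 + C + C^{2}\right) + 5 C}{2} = \frac{5 + C^{2} + 6 C}{2} = \frac{5}{2} + \frac{C^{2}}{2} + 3 C$)
$19170 - f{\left(\left(W{\left(6,5 \right)} + 3\right) 3 \right)} = 19170 - \left(\frac{5}{2} + \frac{\left(\left(0 + 3\right) 3\right)^{2}}{2} + 3 \left(0 + 3\right) 3\right) = 19170 - \left(\frac{5}{2} + \frac{\left(3 \cdot 3\right)^{2}}{2} + 3 \cdot 3 \cdot 3\right) = 19170 - \left(\frac{5}{2} + \frac{9^{2}}{2} + 3 \cdot 9\right) = 19170 - \left(\frac{5}{2} + \frac{1}{2} \cdot 81 + 27\right) = 19170 - \left(\frac{5}{2} + \frac{81}{2} + 27\right) = 19170 - 70 = 19100$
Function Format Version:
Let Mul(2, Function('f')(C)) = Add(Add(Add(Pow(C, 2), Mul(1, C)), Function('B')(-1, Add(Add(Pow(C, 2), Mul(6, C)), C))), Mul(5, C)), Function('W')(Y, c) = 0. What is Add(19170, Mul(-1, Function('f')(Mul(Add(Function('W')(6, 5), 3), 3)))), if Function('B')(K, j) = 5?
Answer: 19100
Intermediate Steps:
Function('f')(C) = Add(Rational(5, 2), Mul(Rational(1, 2), Pow(C, 2)), Mul(3, C)) (Function('f')(C) = Mul(Rational(1, 2), Add(Add(Add(Pow(C, 2), Mul(1, C)), 5), Mul(5, C))) = Mul(Rational(1, 2), Add(Add(Add(Pow(C, 2), C), 5), Mul(5, C))) = Mul(Rational(1, 2), Add(Add(Add(C, Pow(C, 2)), 5), Mul(5, C))) = Mul(Rational(1, 2), Add(Add(5, C, Pow(C, 2)), Mul(5, C))) = Mul(Rational(1, 2), Add(5, Pow(C, 2), Mul(6, C))) = Add(Rational(5, 2), Mul(Rational(1, 2), Pow(C, 2)), Mul(3, C)))
Add(19170, Mul(-1, Function('f')(Mul(Add(Function('W')(6, 5), 3), 3)))) = Add(19170, Mul(-1, Add(Rational(5, 2), Mul(Rational(1, 2), Pow(Mul(Add(0, 3), 3), 2)), Mul(3, Mul(Add(0, 3), 3))))) = Add(19170, Mul(-1, Add(Rational(5, 2), Mul(Rational(1, 2), Pow(Mul(3, 3), 2)), Mul(3, Mul(3, 3))))) = Add(19170, Mul(-1, Add(Rational(5, 2), Mul(Rational(1, 2), Pow(9, 2)), Mul(3, 9)))) = Add(19170, Mul(-1, Add(Rational(5, 2), Mul(Rational(1, 2), 81), 27))) = Add(19170, Mul(-1, Add(Rational(5, 2), Rational(81, 2), 27))) = Add(19170, Mul(-1, 70)) = Add(19170, -70) = 19100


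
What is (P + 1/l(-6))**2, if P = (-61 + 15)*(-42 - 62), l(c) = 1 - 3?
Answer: 91527489/4 ≈ 2.2882e+7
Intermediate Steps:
l(c) = -2
P = 4784 (P = -46*(-104) = 4784)
(P + 1/l(-6))**2 = (4784 + 1/(-2))**2 = (4784 - 1/2)**2 = (9567/2)**2 = 91527489/4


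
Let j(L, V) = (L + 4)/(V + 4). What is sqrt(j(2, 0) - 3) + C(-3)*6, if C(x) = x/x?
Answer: 6 + I*sqrt(6)/2 ≈ 6.0 + 1.2247*I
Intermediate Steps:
j(L, V) = (4 + L)/(4 + V)
C(x) = 1
sqrt(j(2, 0) - 3) + C(-3)*6 = sqrt((4 + 2)/(4 + 0) - 3) + 1*6 = sqrt(6/4 - 3) + 6 = sqrt((1/4)*6 - 3) + 6 = sqrt(3/2 - 3) + 6 = sqrt(-3/2) + 6 = I*sqrt(6)/2 + 6 = 6 + I*sqrt(6)/2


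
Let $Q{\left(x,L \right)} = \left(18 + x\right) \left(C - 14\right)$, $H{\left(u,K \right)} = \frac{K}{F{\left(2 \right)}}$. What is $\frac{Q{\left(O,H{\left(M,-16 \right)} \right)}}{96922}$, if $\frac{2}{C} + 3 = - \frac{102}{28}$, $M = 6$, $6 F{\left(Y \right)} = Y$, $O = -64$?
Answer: $\frac{190}{27993} \approx 0.0067874$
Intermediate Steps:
$F{\left(Y \right)} = \frac{Y}{6}$
$C = - \frac{28}{93}$ ($C = \frac{2}{-3 - \frac{102}{28}} = \frac{2}{-3 - \frac{51}{14}} = \frac{2}{- \frac{93}{14}} = 2 \left(- \frac{14}{93}\right) = - \frac{28}{93} \approx -0.30108$)
$H{\left(u,K \right)} = 3 K$ ($H{\left(u,K \right)} = \frac{K}{\frac{1}{6} \cdot 2} = K \frac{1}{\frac{1}{3}} = K 3 = 3 K$)
$Q{\left(x,L \right)} = - \frac{7980}{31} - \frac{1330 x}{93}$ ($Q{\left(x,L \right)} = \left(18 + x\right) \left(- \frac{28}{93} - 14\right) = \left(18 + x\right) \left(- \frac{1330}{93}\right) = - \frac{7980}{31} - \frac{1330 x}{93}$)
$\frac{Q{\left(O,H{\left(M,-16 \right)} \right)}}{96922} = \frac{- \frac{7980}{31} - - \frac{85120}{93}}{96922} = \left(- \frac{7980}{31} + \frac{85120}{93}\right) \frac{1}{96922} = \frac{61180}{93} \cdot \frac{1}{96922} = \frac{190}{27993}$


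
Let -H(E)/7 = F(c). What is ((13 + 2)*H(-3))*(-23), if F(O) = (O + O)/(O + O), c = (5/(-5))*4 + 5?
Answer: 2415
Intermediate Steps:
c = 1 (c = (5*(-⅕))*4 + 5 = -1*4 + 5 = -4 + 5 = 1)
F(O) = 1 (F(O) = (2*O)/((2*O)) = (2*O)*(1/(2*O)) = 1)
H(E) = -7 (H(E) = -7*1 = -7)
((13 + 2)*H(-3))*(-23) = ((13 + 2)*(-7))*(-23) = (15*(-7))*(-23) = -105*(-23) = 2415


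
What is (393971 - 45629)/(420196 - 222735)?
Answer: 348342/197461 ≈ 1.7641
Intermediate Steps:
(393971 - 45629)/(420196 - 222735) = 348342/197461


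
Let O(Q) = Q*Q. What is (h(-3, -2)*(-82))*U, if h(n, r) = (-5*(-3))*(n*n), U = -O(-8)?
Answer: 708480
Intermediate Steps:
O(Q) = Q²
U = -64 (U = -1*(-8)² = -1*64 = -64)
h(n, r) = 15*n²
(h(-3, -2)*(-82))*U = ((15*(-3)²)*(-82))*(-64) = ((15*9)*(-82))*(-64) = (135*(-82))*(-64) = -11070*(-64) = 708480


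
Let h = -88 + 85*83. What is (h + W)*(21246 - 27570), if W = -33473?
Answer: 167623944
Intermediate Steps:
h = 6967 (h = -88 + 7055 = 6967)
(h + W)*(21246 - 27570) = (6967 - 33473)*(21246 - 27570) = -26506*(-6324) = 167623944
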